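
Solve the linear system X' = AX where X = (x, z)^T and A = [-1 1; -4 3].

Coefficient matrix A = [[-1, 1], [-4, 3]].
Characteristic polynomial det(A - λI) = λ^2 - 2λ + 1 = 0.
Single eigenvalue λ = 1 with algebraic multiplicity 2.
Eigenvector v = (1,2); generalized eigenvector w with (A-λI)w=v is (0,1).
General solution: e^(t)[c_1·v + c_2·(t·v + w)].

x(t) = c_1e^(t) + c_2te^(t), z(t) = 2c_1e^(t) + 2c_2te^(t) + c_2e^(t)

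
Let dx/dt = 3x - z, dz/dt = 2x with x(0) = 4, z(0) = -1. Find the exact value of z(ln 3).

51

A = [[3,-1],[2,0]]; eigenvalues λ = 1, 2.
Eigenvectors: (-1,-2) for λ=1, (1,1) for λ=2.
From the initial condition, c_1 = 5, c_2 = 9.
z(ln 3) = (5)(3^1)(-2) + (9)(3^2)(1) = 51.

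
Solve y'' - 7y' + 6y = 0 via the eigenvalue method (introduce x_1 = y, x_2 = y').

Let x_1 = y, x_2 = y'. Then x_1' = x_2 and x_2' = -6x_1 + 7x_2.
A = [[0,1],[-6,7]]; det(A-λI) = λ^2 - 7λ + 6.
Eigenvalues λ = 6, 1 with eigenvectors (1,6), (1,1).

y(t) = c_1e^(6t) + c_2e^(t)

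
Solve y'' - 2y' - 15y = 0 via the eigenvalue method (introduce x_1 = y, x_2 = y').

y(t) = c_1e^(5t) + c_2e^(-3t)

Let x_1 = y, x_2 = y'. Then x_1' = x_2 and x_2' = 15x_1 + 2x_2.
A = [[0,1],[15,2]]; det(A-λI) = λ^2 - 2λ - 15.
Eigenvalues λ = 5, -3 with eigenvectors (1,5), (1,-3).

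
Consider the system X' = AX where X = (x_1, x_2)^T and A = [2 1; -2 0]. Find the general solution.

Coefficient matrix A = [[2, 1], [-2, 0]].
Characteristic polynomial det(A - λI) = λ^2 - 2λ + 2 = 0.
Eigenvalues λ = 1 ± i (complex conjugate pair).
For λ=1+i: an eigenvector is (0,1) - i(1,-1) = (0 - i, 1 + i).
A real fundamental pair from Re and Im of e^((1+i)t)v: X_1 = e^(t)(cos(t)·(0,1) + sin(t)·(1,-1)), X_2 = e^(t)(sin(t)·(0,1) - cos(t)·(1,-1)).
General solution: K_1X_1 + K_2X_2.

x_1(t) = K_1e^(t)sin(t) - K_2e^(t)cos(t), x_2(t) = -K_1e^(t)sin(t) + K_1e^(t)cos(t) + K_2e^(t)sin(t) + K_2e^(t)cos(t)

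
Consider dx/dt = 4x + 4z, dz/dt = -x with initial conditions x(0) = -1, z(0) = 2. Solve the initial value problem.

x(t) = 6te^(2t) - e^(2t), z(t) = -3te^(2t) + 2e^(2t)

Coefficient matrix A = [[4, 4], [-1, 0]].
Characteristic polynomial det(A - λI) = λ^2 - 4λ + 4 = 0.
Single eigenvalue λ = 2 with algebraic multiplicity 2.
Eigenvector v = (-2,1); generalized eigenvector w with (A-λI)w=v is (3,-2).
General solution: e^(2t)[K_1·v + K_2·(t·v + w)].
Applying x(0)=-1, z(0)=2 gives K_1=-4, K_2=-3.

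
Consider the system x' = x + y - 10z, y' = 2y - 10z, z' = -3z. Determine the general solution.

Coefficient matrix A = [[1, 1, -10], [0, 2, -10], [0, 0, -3]].
det(A - λI) = 0 gives eigenvalues λ = 2, 1, -3.
For λ=2: eigenvector (1,1,0).
For λ=1: eigenvector (1,0,0).
For λ=-3: eigenvector (2,2,1).
General solution: K_1e^(2t)(1,1,0) + K_2e^(t)(1,0,0) + K_3e^(-3t)(2,2,1).

x(t) = K_1e^(2t) + K_2e^(t) + 2K_3e^(-3t), y(t) = K_1e^(2t) + 2K_3e^(-3t), z(t) = K_3e^(-3t)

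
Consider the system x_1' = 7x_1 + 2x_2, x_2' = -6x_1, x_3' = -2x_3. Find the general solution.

x_1(t) = 2C_1e^(4t) - C_2e^(3t), x_2(t) = -3C_1e^(4t) + 2C_2e^(3t), x_3(t) = C_3e^(-2t)

Coefficient matrix A = [[7, 2, 0], [-6, 0, 0], [0, 0, -2]].
det(A - λI) = 0 gives eigenvalues λ = 4, 3, -2.
For λ=4: eigenvector (2,-3,0).
For λ=3: eigenvector (-1,2,0).
For λ=-2: eigenvector (0,0,1).
General solution: C_1e^(4t)(2,-3,0) + C_2e^(3t)(-1,2,0) + C_3e^(-2t)(0,0,1).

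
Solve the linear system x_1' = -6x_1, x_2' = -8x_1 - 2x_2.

Coefficient matrix A = [[-6, 0], [-8, -2]].
Characteristic polynomial det(A - λI) = λ^2 + 8λ + 12 = 0.
Eigenvalues λ = -2, -6.
For λ=-2: (A-λI) row 1 is [-4, 0], so an eigenvector is (0, -1).
For λ=-6: (A-λI) row 2 is [-8, 4], so an eigenvector is (-1, -2).
General solution: c_1e^(-2t)(0,-1) + c_2e^(-6t)(-1,-2).

x_1(t) = -c_2e^(-6t), x_2(t) = -c_1e^(-2t) - 2c_2e^(-6t)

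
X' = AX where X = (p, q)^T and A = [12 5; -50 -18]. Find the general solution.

Coefficient matrix A = [[12, 5], [-50, -18]].
Characteristic polynomial det(A - λI) = λ^2 + 6λ + 34 = 0.
Eigenvalues λ = -3 ± 5i (complex conjugate pair).
For λ=-3+5i: an eigenvector is (1,-3) - i(0,-1) = (1, -3 + i).
A real fundamental pair from Re and Im of e^((-3+5i)t)v: X_1 = e^(-3t)(cos(5t)·(1,-3) + sin(5t)·(0,-1)), X_2 = e^(-3t)(sin(5t)·(1,-3) - cos(5t)·(0,-1)).
General solution: K_1X_1 + K_2X_2.

p(t) = K_1e^(-3t)cos(5t) + K_2e^(-3t)sin(5t), q(t) = -K_1e^(-3t)sin(5t) - 3K_1e^(-3t)cos(5t) - 3K_2e^(-3t)sin(5t) + K_2e^(-3t)cos(5t)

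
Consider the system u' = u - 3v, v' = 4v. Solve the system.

Coefficient matrix A = [[1, -3], [0, 4]].
Characteristic polynomial det(A - λI) = λ^2 - 5λ + 4 = 0.
Eigenvalues λ = 4, 1.
For λ=4: (A-λI) row 1 is [-3, -3], so an eigenvector is (1, -1).
For λ=1: (A-λI) row 1 is [0, -3], so an eigenvector is (1, 0).
General solution: C_1e^(4t)(1,-1) + C_2e^(t)(1,0).

u(t) = C_1e^(4t) + C_2e^(t), v(t) = -C_1e^(4t)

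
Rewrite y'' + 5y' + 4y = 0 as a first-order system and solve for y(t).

Let x_1 = y, x_2 = y'. Then x_1' = x_2 and x_2' = -4x_1 - 5x_2.
A = [[0,1],[-4,-5]]; det(A-λI) = λ^2 + 5λ + 4.
Eigenvalues λ = -4, -1 with eigenvectors (1,-4), (1,-1).

y(t) = K_1e^(-4t) + K_2e^(-t)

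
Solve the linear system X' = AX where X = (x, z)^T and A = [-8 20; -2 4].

Coefficient matrix A = [[-8, 20], [-2, 4]].
Characteristic polynomial det(A - λI) = λ^2 + 4λ + 8 = 0.
Eigenvalues λ = -2 ± 2i (complex conjugate pair).
For λ=-2+2i: an eigenvector is (-3,-1) - i(-1,0) = (-3 + i, -1).
A real fundamental pair from Re and Im of e^((-2+2i)t)v: X_1 = e^(-2t)(cos(2t)·(-3,-1) + sin(2t)·(-1,0)), X_2 = e^(-2t)(sin(2t)·(-3,-1) - cos(2t)·(-1,0)).
General solution: c_1X_1 + c_2X_2.

x(t) = -c_1e^(-2t)sin(2t) - 3c_1e^(-2t)cos(2t) - 3c_2e^(-2t)sin(2t) + c_2e^(-2t)cos(2t), z(t) = -c_1e^(-2t)cos(2t) - c_2e^(-2t)sin(2t)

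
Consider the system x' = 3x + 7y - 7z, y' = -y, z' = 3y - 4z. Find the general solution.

Coefficient matrix A = [[3, 7, -7], [0, -1, 0], [0, 3, -4]].
det(A - λI) = 0 gives eigenvalues λ = -4, -1, 3.
For λ=-4: eigenvector (1,0,1).
For λ=-1: eigenvector (0,1,1).
For λ=3: eigenvector (1,0,0).
General solution: C_1e^(-4t)(1,0,1) + C_2e^(-t)(0,1,1) + C_3e^(3t)(1,0,0).

x(t) = C_1e^(-4t) + C_3e^(3t), y(t) = C_2e^(-t), z(t) = C_1e^(-4t) + C_2e^(-t)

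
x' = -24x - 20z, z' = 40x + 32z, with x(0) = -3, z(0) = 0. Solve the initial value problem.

Coefficient matrix A = [[-24, -20], [40, 32]].
Characteristic polynomial det(A - λI) = λ^2 - 8λ + 32 = 0.
Eigenvalues λ = 4 ± 4i (complex conjugate pair).
For λ=4+4i: an eigenvector is (-2,3) - i(-1,1) = (-2 + i, 3 - i).
A real fundamental pair from Re and Im of e^((4+4i)t)v: X_1 = e^(4t)(cos(4t)·(-2,3) + sin(4t)·(-1,1)), X_2 = e^(4t)(sin(4t)·(-2,3) - cos(4t)·(-1,1)).
General solution: C_1X_1 + C_2X_2.
Applying x(0)=-3, z(0)=0 gives C_1=-3, C_2=-9.

x(t) = 21e^(4t)sin(4t) - 3e^(4t)cos(4t), z(t) = -30e^(4t)sin(4t)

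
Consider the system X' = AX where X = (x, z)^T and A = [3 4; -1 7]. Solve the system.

x(t) = -2K_1e^(5t) - 2K_2te^(5t) + K_2e^(5t), z(t) = -K_1e^(5t) - K_2te^(5t)

Coefficient matrix A = [[3, 4], [-1, 7]].
Characteristic polynomial det(A - λI) = λ^2 - 10λ + 25 = 0.
Single eigenvalue λ = 5 with algebraic multiplicity 2.
Eigenvector v = (-2,-1); generalized eigenvector w with (A-λI)w=v is (1,0).
General solution: e^(5t)[K_1·v + K_2·(t·v + w)].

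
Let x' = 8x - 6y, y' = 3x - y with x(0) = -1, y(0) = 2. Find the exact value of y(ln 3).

-684

A = [[8,-6],[3,-1]]; eigenvalues λ = 2, 5.
Eigenvectors: (1,1) for λ=2, (2,1) for λ=5.
From the initial condition, c_1 = 5, c_2 = -3.
y(ln 3) = (5)(3^2)(1) + (-3)(3^5)(1) = -684.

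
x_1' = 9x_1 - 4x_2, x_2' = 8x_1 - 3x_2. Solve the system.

x_1(t) = -K_1e^(5t) + K_2e^(t), x_2(t) = -K_1e^(5t) + 2K_2e^(t)

Coefficient matrix A = [[9, -4], [8, -3]].
Characteristic polynomial det(A - λI) = λ^2 - 6λ + 5 = 0.
Eigenvalues λ = 5, 1.
For λ=5: (A-λI) row 1 is [4, -4], so an eigenvector is (-1, -1).
For λ=1: (A-λI) row 1 is [8, -4], so an eigenvector is (1, 2).
General solution: K_1e^(5t)(-1,-1) + K_2e^(t)(1,2).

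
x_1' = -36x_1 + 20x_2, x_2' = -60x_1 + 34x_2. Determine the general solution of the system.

Coefficient matrix A = [[-36, 20], [-60, 34]].
Characteristic polynomial det(A - λI) = λ^2 + 2λ - 24 = 0.
Eigenvalues λ = -6, 4.
For λ=-6: (A-λI) row 1 is [-30, 20], so an eigenvector is (-2, -3).
For λ=4: (A-λI) row 1 is [-40, 20], so an eigenvector is (1, 2).
General solution: c_1e^(-6t)(-2,-3) + c_2e^(4t)(1,2).

x_1(t) = -2c_1e^(-6t) + c_2e^(4t), x_2(t) = -3c_1e^(-6t) + 2c_2e^(4t)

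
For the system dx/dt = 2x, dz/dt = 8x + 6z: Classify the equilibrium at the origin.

A = [[2,0],[8,6]]; det(A-λI) = λ^2 - 8λ + 12.
λ = 6, 2: both positive.

unstable node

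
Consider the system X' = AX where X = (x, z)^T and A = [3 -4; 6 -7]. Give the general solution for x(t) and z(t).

x(t) = c_1e^(-t) - 2c_2e^(-3t), z(t) = c_1e^(-t) - 3c_2e^(-3t)

Coefficient matrix A = [[3, -4], [6, -7]].
Characteristic polynomial det(A - λI) = λ^2 + 4λ + 3 = 0.
Eigenvalues λ = -1, -3.
For λ=-1: (A-λI) row 1 is [4, -4], so an eigenvector is (1, 1).
For λ=-3: (A-λI) row 1 is [6, -4], so an eigenvector is (-2, -3).
General solution: c_1e^(-t)(1,1) + c_2e^(-3t)(-2,-3).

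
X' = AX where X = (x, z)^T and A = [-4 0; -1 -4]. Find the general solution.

Coefficient matrix A = [[-4, 0], [-1, -4]].
Characteristic polynomial det(A - λI) = λ^2 + 8λ + 16 = 0.
Single eigenvalue λ = -4 with algebraic multiplicity 2.
Eigenvector v = (0,-1); generalized eigenvector w with (A-λI)w=v is (1,2).
General solution: e^(-4t)[K_1·v + K_2·(t·v + w)].

x(t) = K_2e^(-4t), z(t) = -K_1e^(-4t) - K_2te^(-4t) + 2K_2e^(-4t)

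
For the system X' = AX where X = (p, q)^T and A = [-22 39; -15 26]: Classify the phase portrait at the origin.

unstable spiral

A = [[-22,39],[-15,26]]; det(A-λI) = λ^2 - 4λ + 13.
λ = 2 ± 3i: positive real part.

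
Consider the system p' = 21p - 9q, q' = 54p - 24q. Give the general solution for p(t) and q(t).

Coefficient matrix A = [[21, -9], [54, -24]].
Characteristic polynomial det(A - λI) = λ^2 + 3λ - 18 = 0.
Eigenvalues λ = 3, -6.
For λ=3: (A-λI) row 1 is [18, -9], so an eigenvector is (-1, -2).
For λ=-6: (A-λI) row 1 is [27, -9], so an eigenvector is (-1, -3).
General solution: K_1e^(3t)(-1,-2) + K_2e^(-6t)(-1,-3).

p(t) = -K_1e^(3t) - K_2e^(-6t), q(t) = -2K_1e^(3t) - 3K_2e^(-6t)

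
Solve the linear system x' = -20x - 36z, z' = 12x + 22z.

Coefficient matrix A = [[-20, -36], [12, 22]].
Characteristic polynomial det(A - λI) = λ^2 - 2λ - 8 = 0.
Eigenvalues λ = 4, -2.
For λ=4: (A-λI) row 1 is [-24, -36], so an eigenvector is (3, -2).
For λ=-2: (A-λI) row 1 is [-18, -36], so an eigenvector is (2, -1).
General solution: K_1e^(4t)(3,-2) + K_2e^(-2t)(2,-1).

x(t) = 3K_1e^(4t) + 2K_2e^(-2t), z(t) = -2K_1e^(4t) - K_2e^(-2t)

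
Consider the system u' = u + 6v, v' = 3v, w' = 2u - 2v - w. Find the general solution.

Coefficient matrix A = [[1, 6, 0], [0, 3, 0], [2, -2, -1]].
det(A - λI) = 0 gives eigenvalues λ = -1, 3, 1.
For λ=-1: eigenvector (0,0,1).
For λ=3: eigenvector (3,1,1).
For λ=1: eigenvector (1,0,1).
General solution: c_1e^(-t)(0,0,1) + c_2e^(3t)(3,1,1) + c_3e^(t)(1,0,1).

u(t) = 3c_2e^(3t) + c_3e^(t), v(t) = c_2e^(3t), w(t) = c_1e^(-t) + c_2e^(3t) + c_3e^(t)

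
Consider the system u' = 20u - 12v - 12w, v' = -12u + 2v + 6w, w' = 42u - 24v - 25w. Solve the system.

u(t) = K_1e^(-4t) + 4K_2e^(-t) - 2K_3e^(2t), v(t) = -2K_2e^(-t) + K_3e^(2t), w(t) = 2K_1e^(-4t) + 9K_2e^(-t) - 4K_3e^(2t)

Coefficient matrix A = [[20, -12, -12], [-12, 2, 6], [42, -24, -25]].
det(A - λI) = 0 gives eigenvalues λ = -4, -1, 2.
For λ=-4: eigenvector (1,0,2).
For λ=-1: eigenvector (4,-2,9).
For λ=2: eigenvector (-2,1,-4).
General solution: K_1e^(-4t)(1,0,2) + K_2e^(-t)(4,-2,9) + K_3e^(2t)(-2,1,-4).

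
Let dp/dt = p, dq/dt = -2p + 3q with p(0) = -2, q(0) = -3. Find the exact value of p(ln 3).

-6

A = [[1,0],[-2,3]]; eigenvalues λ = 1, 3.
Eigenvectors: (-1,-1) for λ=1, (0,1) for λ=3.
From the initial condition, c_1 = 2, c_2 = -1.
p(ln 3) = (2)(3^1)(-1) + (-1)(3^3)(0) = -6.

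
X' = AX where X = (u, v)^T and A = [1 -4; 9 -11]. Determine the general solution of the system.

u(t) = -2C_1e^(-5t) - 2C_2te^(-5t) + C_2e^(-5t), v(t) = -3C_1e^(-5t) - 3C_2te^(-5t) + 2C_2e^(-5t)

Coefficient matrix A = [[1, -4], [9, -11]].
Characteristic polynomial det(A - λI) = λ^2 + 10λ + 25 = 0.
Single eigenvalue λ = -5 with algebraic multiplicity 2.
Eigenvector v = (-2,-3); generalized eigenvector w with (A-λI)w=v is (1,2).
General solution: e^(-5t)[C_1·v + C_2·(t·v + w)].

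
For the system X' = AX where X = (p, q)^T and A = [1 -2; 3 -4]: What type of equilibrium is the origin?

A = [[1,-2],[3,-4]]; det(A-λI) = λ^2 + 3λ + 2.
λ = -1, -2: both negative.

stable node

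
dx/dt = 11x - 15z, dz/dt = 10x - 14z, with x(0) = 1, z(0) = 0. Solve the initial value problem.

x(t) = 3e^(t) - 2e^(-4t), z(t) = 2e^(t) - 2e^(-4t)

Coefficient matrix A = [[11, -15], [10, -14]].
Characteristic polynomial det(A - λI) = λ^2 + 3λ - 4 = 0.
Eigenvalues λ = -4, 1.
For λ=-4: (A-λI) row 1 is [15, -15], so an eigenvector is (-1, -1).
For λ=1: (A-λI) row 1 is [10, -15], so an eigenvector is (3, 2).
General solution: c_1e^(-4t)(-1,-1) + c_2e^(t)(3,2).
Applying x(0)=1, z(0)=0 gives c_1=2, c_2=1.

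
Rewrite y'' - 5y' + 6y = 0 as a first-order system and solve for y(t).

y(t) = C_1e^(3t) + C_2e^(2t)

Let x_1 = y, x_2 = y'. Then x_1' = x_2 and x_2' = -6x_1 + 5x_2.
A = [[0,1],[-6,5]]; det(A-λI) = λ^2 - 5λ + 6.
Eigenvalues λ = 3, 2 with eigenvectors (1,3), (1,2).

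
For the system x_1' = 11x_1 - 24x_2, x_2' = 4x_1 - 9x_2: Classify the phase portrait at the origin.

A = [[11,-24],[4,-9]]; det(A-λI) = λ^2 - 2λ - 3.
λ = -1, 3: opposite signs.

saddle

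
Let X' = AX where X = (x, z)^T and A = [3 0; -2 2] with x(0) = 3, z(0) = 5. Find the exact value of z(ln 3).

-63

A = [[3,0],[-2,2]]; eigenvalues λ = 2, 3.
Eigenvectors: (0,1) for λ=2, (-1,2) for λ=3.
From the initial condition, c_1 = 11, c_2 = -3.
z(ln 3) = (11)(3^2)(1) + (-3)(3^3)(2) = -63.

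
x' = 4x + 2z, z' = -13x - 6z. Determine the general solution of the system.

Coefficient matrix A = [[4, 2], [-13, -6]].
Characteristic polynomial det(A - λI) = λ^2 + 2λ + 2 = 0.
Eigenvalues λ = -1 ± i (complex conjugate pair).
For λ=-1+i: an eigenvector is (-1,2) - i(-1,3) = (-1 + i, 2 - 3i).
A real fundamental pair from Re and Im of e^((-1+i)t)v: X_1 = e^(-t)(cos(t)·(-1,2) + sin(t)·(-1,3)), X_2 = e^(-t)(sin(t)·(-1,2) - cos(t)·(-1,3)).
General solution: C_1X_1 + C_2X_2.

x(t) = -C_1e^(-t)sin(t) - C_1e^(-t)cos(t) - C_2e^(-t)sin(t) + C_2e^(-t)cos(t), z(t) = 3C_1e^(-t)sin(t) + 2C_1e^(-t)cos(t) + 2C_2e^(-t)sin(t) - 3C_2e^(-t)cos(t)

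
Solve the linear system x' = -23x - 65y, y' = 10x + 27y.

Coefficient matrix A = [[-23, -65], [10, 27]].
Characteristic polynomial det(A - λI) = λ^2 - 4λ + 29 = 0.
Eigenvalues λ = 2 ± 5i (complex conjugate pair).
For λ=2+5i: an eigenvector is (2,-1) - i(3,-1) = (2 - 3i, -1 + i).
A real fundamental pair from Re and Im of e^((2+5i)t)v: X_1 = e^(2t)(cos(5t)·(2,-1) + sin(5t)·(3,-1)), X_2 = e^(2t)(sin(5t)·(2,-1) - cos(5t)·(3,-1)).
General solution: K_1X_1 + K_2X_2.

x(t) = 3K_1e^(2t)sin(5t) + 2K_1e^(2t)cos(5t) + 2K_2e^(2t)sin(5t) - 3K_2e^(2t)cos(5t), y(t) = -K_1e^(2t)sin(5t) - K_1e^(2t)cos(5t) - K_2e^(2t)sin(5t) + K_2e^(2t)cos(5t)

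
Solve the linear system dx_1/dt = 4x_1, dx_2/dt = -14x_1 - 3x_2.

x_1(t) = -K_2e^(4t), x_2(t) = -K_1e^(-3t) + 2K_2e^(4t)

Coefficient matrix A = [[4, 0], [-14, -3]].
Characteristic polynomial det(A - λI) = λ^2 - λ - 12 = 0.
Eigenvalues λ = -3, 4.
For λ=-3: (A-λI) row 1 is [7, 0], so an eigenvector is (0, -1).
For λ=4: (A-λI) row 2 is [-14, -7], so an eigenvector is (-1, 2).
General solution: K_1e^(-3t)(0,-1) + K_2e^(4t)(-1,2).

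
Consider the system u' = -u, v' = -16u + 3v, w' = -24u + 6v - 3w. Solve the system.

u(t) = K_1e^(-t), v(t) = 4K_1e^(-t) + K_3e^(3t), w(t) = -K_2e^(-3t) + K_3e^(3t)

Coefficient matrix A = [[-1, 0, 0], [-16, 3, 0], [-24, 6, -3]].
det(A - λI) = 0 gives eigenvalues λ = -1, -3, 3.
For λ=-1: eigenvector (1,4,0).
For λ=-3: eigenvector (0,0,-1).
For λ=3: eigenvector (0,1,1).
General solution: K_1e^(-t)(1,4,0) + K_2e^(-3t)(0,0,-1) + K_3e^(3t)(0,1,1).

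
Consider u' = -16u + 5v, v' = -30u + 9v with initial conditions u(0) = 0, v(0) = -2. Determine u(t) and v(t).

Coefficient matrix A = [[-16, 5], [-30, 9]].
Characteristic polynomial det(A - λI) = λ^2 + 7λ + 6 = 0.
Eigenvalues λ = -6, -1.
For λ=-6: (A-λI) row 1 is [-10, 5], so an eigenvector is (-1, -2).
For λ=-1: (A-λI) row 1 is [-15, 5], so an eigenvector is (1, 3).
General solution: K_1e^(-6t)(-1,-2) + K_2e^(-t)(1,3).
Applying u(0)=0, v(0)=-2 gives K_1=-2, K_2=-2.

u(t) = -2e^(-t) + 2e^(-6t), v(t) = -6e^(-t) + 4e^(-6t)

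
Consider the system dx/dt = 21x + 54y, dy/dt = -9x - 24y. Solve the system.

x(t) = -2K_1e^(-6t) + 3K_2e^(3t), y(t) = K_1e^(-6t) - K_2e^(3t)

Coefficient matrix A = [[21, 54], [-9, -24]].
Characteristic polynomial det(A - λI) = λ^2 + 3λ - 18 = 0.
Eigenvalues λ = -6, 3.
For λ=-6: (A-λI) row 1 is [27, 54], so an eigenvector is (-2, 1).
For λ=3: (A-λI) row 1 is [18, 54], so an eigenvector is (3, -1).
General solution: K_1e^(-6t)(-2,1) + K_2e^(3t)(3,-1).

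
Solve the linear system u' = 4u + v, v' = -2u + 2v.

Coefficient matrix A = [[4, 1], [-2, 2]].
Characteristic polynomial det(A - λI) = λ^2 - 6λ + 10 = 0.
Eigenvalues λ = 3 ± i (complex conjugate pair).
For λ=3+i: an eigenvector is (0,1) - i(1,-1) = (0 - i, 1 + i).
A real fundamental pair from Re and Im of e^((3+i)t)v: X_1 = e^(3t)(cos(t)·(0,1) + sin(t)·(1,-1)), X_2 = e^(3t)(sin(t)·(0,1) - cos(t)·(1,-1)).
General solution: K_1X_1 + K_2X_2.

u(t) = K_1e^(3t)sin(t) - K_2e^(3t)cos(t), v(t) = -K_1e^(3t)sin(t) + K_1e^(3t)cos(t) + K_2e^(3t)sin(t) + K_2e^(3t)cos(t)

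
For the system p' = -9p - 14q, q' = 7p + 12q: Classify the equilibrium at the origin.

A = [[-9,-14],[7,12]]; det(A-λI) = λ^2 - 3λ - 10.
λ = -2, 5: opposite signs.

saddle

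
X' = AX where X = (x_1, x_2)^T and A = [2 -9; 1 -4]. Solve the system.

Coefficient matrix A = [[2, -9], [1, -4]].
Characteristic polynomial det(A - λI) = λ^2 + 2λ + 1 = 0.
Single eigenvalue λ = -1 with algebraic multiplicity 2.
Eigenvector v = (-3,-1); generalized eigenvector w with (A-λI)w=v is (2,1).
General solution: e^(-t)[C_1·v + C_2·(t·v + w)].

x_1(t) = -3C_1e^(-t) - 3C_2te^(-t) + 2C_2e^(-t), x_2(t) = -C_1e^(-t) - C_2te^(-t) + C_2e^(-t)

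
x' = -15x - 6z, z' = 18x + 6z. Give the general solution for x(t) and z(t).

Coefficient matrix A = [[-15, -6], [18, 6]].
Characteristic polynomial det(A - λI) = λ^2 + 9λ + 18 = 0.
Eigenvalues λ = -3, -6.
For λ=-3: (A-λI) row 1 is [-12, -6], so an eigenvector is (-1, 2).
For λ=-6: (A-λI) row 1 is [-9, -6], so an eigenvector is (-2, 3).
General solution: C_1e^(-3t)(-1,2) + C_2e^(-6t)(-2,3).

x(t) = -C_1e^(-3t) - 2C_2e^(-6t), z(t) = 2C_1e^(-3t) + 3C_2e^(-6t)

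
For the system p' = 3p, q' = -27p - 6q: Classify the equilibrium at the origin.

A = [[3,0],[-27,-6]]; det(A-λI) = λ^2 + 3λ - 18.
λ = -6, 3: opposite signs.

saddle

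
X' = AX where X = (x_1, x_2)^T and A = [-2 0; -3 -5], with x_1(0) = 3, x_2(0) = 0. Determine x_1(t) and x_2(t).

Coefficient matrix A = [[-2, 0], [-3, -5]].
Characteristic polynomial det(A - λI) = λ^2 + 7λ + 10 = 0.
Eigenvalues λ = -2, -5.
For λ=-2: (A-λI) row 2 is [-3, -3], so an eigenvector is (1, -1).
For λ=-5: (A-λI) row 1 is [3, 0], so an eigenvector is (0, 1).
General solution: C_1e^(-2t)(1,-1) + C_2e^(-5t)(0,1).
Applying x_1(0)=3, x_2(0)=0 gives C_1=3, C_2=3.

x_1(t) = 3e^(-2t), x_2(t) = -3e^(-2t) + 3e^(-5t)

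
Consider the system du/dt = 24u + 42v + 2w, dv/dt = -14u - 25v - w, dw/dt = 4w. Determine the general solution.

u(t) = -3c_1e^(-4t) + 2c_2e^(4t) - 2c_3e^(3t), v(t) = 2c_1e^(-4t) - c_2e^(4t) + c_3e^(3t), w(t) = c_2e^(4t)

Coefficient matrix A = [[24, 42, 2], [-14, -25, -1], [0, 0, 4]].
det(A - λI) = 0 gives eigenvalues λ = -4, 4, 3.
For λ=-4: eigenvector (-3,2,0).
For λ=4: eigenvector (2,-1,1).
For λ=3: eigenvector (-2,1,0).
General solution: c_1e^(-4t)(-3,2,0) + c_2e^(4t)(2,-1,1) + c_3e^(3t)(-2,1,0).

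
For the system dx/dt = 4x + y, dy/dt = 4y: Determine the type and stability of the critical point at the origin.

A = [[4,1],[0,4]]; det(A-λI) = λ^2 - 8λ + 16.
repeated λ = 4 with a single eigenvector.

unstable improper node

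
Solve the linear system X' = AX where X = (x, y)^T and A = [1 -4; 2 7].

Coefficient matrix A = [[1, -4], [2, 7]].
Characteristic polynomial det(A - λI) = λ^2 - 8λ + 15 = 0.
Eigenvalues λ = 5, 3.
For λ=5: (A-λI) row 1 is [-4, -4], so an eigenvector is (1, -1).
For λ=3: (A-λI) row 1 is [-2, -4], so an eigenvector is (2, -1).
General solution: c_1e^(5t)(1,-1) + c_2e^(3t)(2,-1).

x(t) = c_1e^(5t) + 2c_2e^(3t), y(t) = -c_1e^(5t) - c_2e^(3t)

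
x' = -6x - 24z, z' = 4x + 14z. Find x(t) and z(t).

x(t) = -3c_1e^(2t) + 2c_2e^(6t), z(t) = c_1e^(2t) - c_2e^(6t)

Coefficient matrix A = [[-6, -24], [4, 14]].
Characteristic polynomial det(A - λI) = λ^2 - 8λ + 12 = 0.
Eigenvalues λ = 2, 6.
For λ=2: (A-λI) row 1 is [-8, -24], so an eigenvector is (-3, 1).
For λ=6: (A-λI) row 1 is [-12, -24], so an eigenvector is (2, -1).
General solution: c_1e^(2t)(-3,1) + c_2e^(6t)(2,-1).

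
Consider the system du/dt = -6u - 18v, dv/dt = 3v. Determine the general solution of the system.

Coefficient matrix A = [[-6, -18], [0, 3]].
Characteristic polynomial det(A - λI) = λ^2 + 3λ - 18 = 0.
Eigenvalues λ = -6, 3.
For λ=-6: (A-λI) row 1 is [0, -18], so an eigenvector is (1, 0).
For λ=3: (A-λI) row 1 is [-9, -18], so an eigenvector is (-2, 1).
General solution: K_1e^(-6t)(1,0) + K_2e^(3t)(-2,1).

u(t) = K_1e^(-6t) - 2K_2e^(3t), v(t) = K_2e^(3t)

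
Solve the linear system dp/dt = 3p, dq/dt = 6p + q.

Coefficient matrix A = [[3, 0], [6, 1]].
Characteristic polynomial det(A - λI) = λ^2 - 4λ + 3 = 0.
Eigenvalues λ = 1, 3.
For λ=1: (A-λI) row 1 is [2, 0], so an eigenvector is (0, -1).
For λ=3: (A-λI) row 2 is [6, -2], so an eigenvector is (1, 3).
General solution: c_1e^(t)(0,-1) + c_2e^(3t)(1,3).

p(t) = c_2e^(3t), q(t) = -c_1e^(t) + 3c_2e^(3t)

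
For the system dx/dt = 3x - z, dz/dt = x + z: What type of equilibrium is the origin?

A = [[3,-1],[1,1]]; det(A-λI) = λ^2 - 4λ + 4.
repeated λ = 2 with a single eigenvector.

unstable improper node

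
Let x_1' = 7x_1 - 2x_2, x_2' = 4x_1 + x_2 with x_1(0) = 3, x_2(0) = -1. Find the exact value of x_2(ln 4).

6656

A = [[7,-2],[4,1]]; eigenvalues λ = 3, 5.
Eigenvectors: (-1,-2) for λ=3, (1,1) for λ=5.
From the initial condition, c_1 = 4, c_2 = 7.
x_2(ln 4) = (4)(4^3)(-2) + (7)(4^5)(1) = 6656.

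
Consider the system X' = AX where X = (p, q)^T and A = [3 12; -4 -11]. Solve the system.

Coefficient matrix A = [[3, 12], [-4, -11]].
Characteristic polynomial det(A - λI) = λ^2 + 8λ + 15 = 0.
Eigenvalues λ = -5, -3.
For λ=-5: (A-λI) row 1 is [8, 12], so an eigenvector is (-3, 2).
For λ=-3: (A-λI) row 1 is [6, 12], so an eigenvector is (-2, 1).
General solution: c_1e^(-5t)(-3,2) + c_2e^(-3t)(-2,1).

p(t) = -3c_1e^(-5t) - 2c_2e^(-3t), q(t) = 2c_1e^(-5t) + c_2e^(-3t)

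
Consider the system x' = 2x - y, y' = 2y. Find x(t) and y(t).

Coefficient matrix A = [[2, -1], [0, 2]].
Characteristic polynomial det(A - λI) = λ^2 - 4λ + 4 = 0.
Single eigenvalue λ = 2 with algebraic multiplicity 2.
Eigenvector v = (1,0); generalized eigenvector w with (A-λI)w=v is (-1,-1).
General solution: e^(2t)[C_1·v + C_2·(t·v + w)].

x(t) = C_1e^(2t) + C_2te^(2t) - C_2e^(2t), y(t) = -C_2e^(2t)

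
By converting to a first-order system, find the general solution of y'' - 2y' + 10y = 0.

y(t) = c_1e^(t)cos(3t) + c_2e^(t)sin(3t)

Let x_1 = y, x_2 = y'. Then x_1' = x_2 and x_2' = -10x_1 + 2x_2.
A = [[0,1],[-10,2]]; det(A-λI) = λ^2 - 2λ + 10.
Eigenvalues λ = 1 ± 3i.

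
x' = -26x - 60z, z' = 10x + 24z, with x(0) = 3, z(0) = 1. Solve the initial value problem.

Coefficient matrix A = [[-26, -60], [10, 24]].
Characteristic polynomial det(A - λI) = λ^2 + 2λ - 24 = 0.
Eigenvalues λ = 4, -6.
For λ=4: (A-λI) row 1 is [-30, -60], so an eigenvector is (2, -1).
For λ=-6: (A-λI) row 1 is [-20, -60], so an eigenvector is (-3, 1).
General solution: K_1e^(4t)(2,-1) + K_2e^(-6t)(-3,1).
Applying x(0)=3, z(0)=1 gives K_1=-6, K_2=-5.

x(t) = -12e^(4t) + 15e^(-6t), z(t) = 6e^(4t) - 5e^(-6t)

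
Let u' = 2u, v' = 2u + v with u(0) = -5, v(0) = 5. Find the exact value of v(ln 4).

-100

A = [[2,0],[2,1]]; eigenvalues λ = 2, 1.
Eigenvectors: (-1,-2) for λ=2, (0,1) for λ=1.
From the initial condition, c_1 = 5, c_2 = 15.
v(ln 4) = (5)(4^2)(-2) + (15)(4^1)(1) = -100.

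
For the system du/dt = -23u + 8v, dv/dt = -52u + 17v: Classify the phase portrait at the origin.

A = [[-23,8],[-52,17]]; det(A-λI) = λ^2 + 6λ + 25.
λ = -3 ± 4i: negative real part.

stable spiral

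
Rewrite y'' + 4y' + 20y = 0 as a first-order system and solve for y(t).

Let x_1 = y, x_2 = y'. Then x_1' = x_2 and x_2' = -20x_1 - 4x_2.
A = [[0,1],[-20,-4]]; det(A-λI) = λ^2 + 4λ + 20.
Eigenvalues λ = -2 ± 4i.

y(t) = C_1e^(-2t)cos(4t) + C_2e^(-2t)sin(4t)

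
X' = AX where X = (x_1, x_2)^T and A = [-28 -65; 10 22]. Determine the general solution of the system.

Coefficient matrix A = [[-28, -65], [10, 22]].
Characteristic polynomial det(A - λI) = λ^2 + 6λ + 34 = 0.
Eigenvalues λ = -3 ± 5i (complex conjugate pair).
For λ=-3+5i: an eigenvector is (-2,1) - i(-3,1) = (-2 + 3i, 1 - i).
A real fundamental pair from Re and Im of e^((-3+5i)t)v: X_1 = e^(-3t)(cos(5t)·(-2,1) + sin(5t)·(-3,1)), X_2 = e^(-3t)(sin(5t)·(-2,1) - cos(5t)·(-3,1)).
General solution: c_1X_1 + c_2X_2.

x_1(t) = -3c_1e^(-3t)sin(5t) - 2c_1e^(-3t)cos(5t) - 2c_2e^(-3t)sin(5t) + 3c_2e^(-3t)cos(5t), x_2(t) = c_1e^(-3t)sin(5t) + c_1e^(-3t)cos(5t) + c_2e^(-3t)sin(5t) - c_2e^(-3t)cos(5t)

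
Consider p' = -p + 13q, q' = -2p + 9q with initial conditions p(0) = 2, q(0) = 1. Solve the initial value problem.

p(t) = 3e^(4t)sin(t) + 2e^(4t)cos(t), q(t) = e^(4t)sin(t) + e^(4t)cos(t)

Coefficient matrix A = [[-1, 13], [-2, 9]].
Characteristic polynomial det(A - λI) = λ^2 - 8λ + 17 = 0.
Eigenvalues λ = 4 ± i (complex conjugate pair).
For λ=4+i: an eigenvector is (-3,-1) - i(2,1) = (-3 - 2i, -1 - i).
A real fundamental pair from Re and Im of e^((4+i)t)v: X_1 = e^(4t)(cos(t)·(-3,-1) + sin(t)·(2,1)), X_2 = e^(4t)(sin(t)·(-3,-1) - cos(t)·(2,1)).
General solution: c_1X_1 + c_2X_2.
Applying p(0)=2, q(0)=1 gives c_1=0, c_2=-1.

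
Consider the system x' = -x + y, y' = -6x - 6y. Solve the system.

x(t) = -K_1e^(-4t) - K_2e^(-3t), y(t) = 3K_1e^(-4t) + 2K_2e^(-3t)

Coefficient matrix A = [[-1, 1], [-6, -6]].
Characteristic polynomial det(A - λI) = λ^2 + 7λ + 12 = 0.
Eigenvalues λ = -4, -3.
For λ=-4: (A-λI) row 1 is [3, 1], so an eigenvector is (-1, 3).
For λ=-3: (A-λI) row 1 is [2, 1], so an eigenvector is (-1, 2).
General solution: K_1e^(-4t)(-1,3) + K_2e^(-3t)(-1,2).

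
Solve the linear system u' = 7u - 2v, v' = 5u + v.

Coefficient matrix A = [[7, -2], [5, 1]].
Characteristic polynomial det(A - λI) = λ^2 - 8λ + 17 = 0.
Eigenvalues λ = 4 ± i (complex conjugate pair).
For λ=4+i: an eigenvector is (1,1) - i(1,2) = (1 - i, 1 - 2i).
A real fundamental pair from Re and Im of e^((4+i)t)v: X_1 = e^(4t)(cos(t)·(1,1) + sin(t)·(1,2)), X_2 = e^(4t)(sin(t)·(1,1) - cos(t)·(1,2)).
General solution: K_1X_1 + K_2X_2.

u(t) = K_1e^(4t)sin(t) + K_1e^(4t)cos(t) + K_2e^(4t)sin(t) - K_2e^(4t)cos(t), v(t) = 2K_1e^(4t)sin(t) + K_1e^(4t)cos(t) + K_2e^(4t)sin(t) - 2K_2e^(4t)cos(t)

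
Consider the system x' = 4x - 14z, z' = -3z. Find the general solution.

Coefficient matrix A = [[4, -14], [0, -3]].
Characteristic polynomial det(A - λI) = λ^2 - λ - 12 = 0.
Eigenvalues λ = 4, -3.
For λ=4: (A-λI) row 1 is [0, -14], so an eigenvector is (1, 0).
For λ=-3: (A-λI) row 1 is [7, -14], so an eigenvector is (-2, -1).
General solution: c_1e^(4t)(1,0) + c_2e^(-3t)(-2,-1).

x(t) = c_1e^(4t) - 2c_2e^(-3t), z(t) = -c_2e^(-3t)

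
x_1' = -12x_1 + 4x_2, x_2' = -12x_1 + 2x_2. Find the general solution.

x_1(t) = K_1e^(-4t) + 2K_2e^(-6t), x_2(t) = 2K_1e^(-4t) + 3K_2e^(-6t)

Coefficient matrix A = [[-12, 4], [-12, 2]].
Characteristic polynomial det(A - λI) = λ^2 + 10λ + 24 = 0.
Eigenvalues λ = -4, -6.
For λ=-4: (A-λI) row 1 is [-8, 4], so an eigenvector is (1, 2).
For λ=-6: (A-λI) row 1 is [-6, 4], so an eigenvector is (2, 3).
General solution: K_1e^(-4t)(1,2) + K_2e^(-6t)(2,3).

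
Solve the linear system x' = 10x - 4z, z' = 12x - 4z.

x(t) = c_1e^(2t) - 2c_2e^(4t), z(t) = 2c_1e^(2t) - 3c_2e^(4t)

Coefficient matrix A = [[10, -4], [12, -4]].
Characteristic polynomial det(A - λI) = λ^2 - 6λ + 8 = 0.
Eigenvalues λ = 2, 4.
For λ=2: (A-λI) row 1 is [8, -4], so an eigenvector is (1, 2).
For λ=4: (A-λI) row 1 is [6, -4], so an eigenvector is (-2, -3).
General solution: c_1e^(2t)(1,2) + c_2e^(4t)(-2,-3).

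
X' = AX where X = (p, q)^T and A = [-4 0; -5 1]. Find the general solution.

Coefficient matrix A = [[-4, 0], [-5, 1]].
Characteristic polynomial det(A - λI) = λ^2 + 3λ - 4 = 0.
Eigenvalues λ = 1, -4.
For λ=1: (A-λI) row 1 is [-5, 0], so an eigenvector is (0, -1).
For λ=-4: (A-λI) row 2 is [-5, 5], so an eigenvector is (1, 1).
General solution: c_1e^(t)(0,-1) + c_2e^(-4t)(1,1).

p(t) = c_2e^(-4t), q(t) = -c_1e^(t) + c_2e^(-4t)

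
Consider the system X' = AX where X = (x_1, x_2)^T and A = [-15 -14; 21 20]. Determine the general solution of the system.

Coefficient matrix A = [[-15, -14], [21, 20]].
Characteristic polynomial det(A - λI) = λ^2 - 5λ - 6 = 0.
Eigenvalues λ = 6, -1.
For λ=6: (A-λI) row 1 is [-21, -14], so an eigenvector is (-2, 3).
For λ=-1: (A-λI) row 1 is [-14, -14], so an eigenvector is (1, -1).
General solution: K_1e^(6t)(-2,3) + K_2e^(-t)(1,-1).

x_1(t) = -2K_1e^(6t) + K_2e^(-t), x_2(t) = 3K_1e^(6t) - K_2e^(-t)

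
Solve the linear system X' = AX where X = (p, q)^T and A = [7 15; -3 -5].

Coefficient matrix A = [[7, 15], [-3, -5]].
Characteristic polynomial det(A - λI) = λ^2 - 2λ + 10 = 0.
Eigenvalues λ = 1 ± 3i (complex conjugate pair).
For λ=1+3i: an eigenvector is (-1,0) - i(-2,1) = (-1 + 2i, 0 - i).
A real fundamental pair from Re and Im of e^((1+3i)t)v: X_1 = e^(t)(cos(3t)·(-1,0) + sin(3t)·(-2,1)), X_2 = e^(t)(sin(3t)·(-1,0) - cos(3t)·(-2,1)).
General solution: K_1X_1 + K_2X_2.

p(t) = -2K_1e^(t)sin(3t) - K_1e^(t)cos(3t) - K_2e^(t)sin(3t) + 2K_2e^(t)cos(3t), q(t) = K_1e^(t)sin(3t) - K_2e^(t)cos(3t)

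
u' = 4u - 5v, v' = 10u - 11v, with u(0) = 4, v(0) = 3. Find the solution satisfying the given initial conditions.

Coefficient matrix A = [[4, -5], [10, -11]].
Characteristic polynomial det(A - λI) = λ^2 + 7λ + 6 = 0.
Eigenvalues λ = -1, -6.
For λ=-1: (A-λI) row 1 is [5, -5], so an eigenvector is (-1, -1).
For λ=-6: (A-λI) row 1 is [10, -5], so an eigenvector is (-1, -2).
General solution: c_1e^(-t)(-1,-1) + c_2e^(-6t)(-1,-2).
Applying u(0)=4, v(0)=3 gives c_1=-5, c_2=1.

u(t) = 5e^(-t) - e^(-6t), v(t) = 5e^(-t) - 2e^(-6t)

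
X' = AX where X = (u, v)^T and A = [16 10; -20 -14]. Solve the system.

Coefficient matrix A = [[16, 10], [-20, -14]].
Characteristic polynomial det(A - λI) = λ^2 - 2λ - 24 = 0.
Eigenvalues λ = -4, 6.
For λ=-4: (A-λI) row 1 is [20, 10], so an eigenvector is (1, -2).
For λ=6: (A-λI) row 1 is [10, 10], so an eigenvector is (-1, 1).
General solution: c_1e^(-4t)(1,-2) + c_2e^(6t)(-1,1).

u(t) = c_1e^(-4t) - c_2e^(6t), v(t) = -2c_1e^(-4t) + c_2e^(6t)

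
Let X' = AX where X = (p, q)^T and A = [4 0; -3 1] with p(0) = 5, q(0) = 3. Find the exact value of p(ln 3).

405

A = [[4,0],[-3,1]]; eigenvalues λ = 1, 4.
Eigenvectors: (0,1) for λ=1, (-1,1) for λ=4.
From the initial condition, c_1 = 8, c_2 = -5.
p(ln 3) = (8)(3^1)(0) + (-5)(3^4)(-1) = 405.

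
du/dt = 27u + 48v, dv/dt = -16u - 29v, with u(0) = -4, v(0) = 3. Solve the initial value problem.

Coefficient matrix A = [[27, 48], [-16, -29]].
Characteristic polynomial det(A - λI) = λ^2 + 2λ - 15 = 0.
Eigenvalues λ = 3, -5.
For λ=3: (A-λI) row 1 is [24, 48], so an eigenvector is (2, -1).
For λ=-5: (A-λI) row 1 is [32, 48], so an eigenvector is (-3, 2).
General solution: c_1e^(3t)(2,-1) + c_2e^(-5t)(-3,2).
Applying u(0)=-4, v(0)=3 gives c_1=1, c_2=2.

u(t) = 2e^(3t) - 6e^(-5t), v(t) = -e^(3t) + 4e^(-5t)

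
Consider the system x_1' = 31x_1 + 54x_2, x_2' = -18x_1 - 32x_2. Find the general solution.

x_1(t) = 3K_1e^(-5t) + 2K_2e^(4t), x_2(t) = -2K_1e^(-5t) - K_2e^(4t)

Coefficient matrix A = [[31, 54], [-18, -32]].
Characteristic polynomial det(A - λI) = λ^2 + λ - 20 = 0.
Eigenvalues λ = -5, 4.
For λ=-5: (A-λI) row 1 is [36, 54], so an eigenvector is (3, -2).
For λ=4: (A-λI) row 1 is [27, 54], so an eigenvector is (2, -1).
General solution: K_1e^(-5t)(3,-2) + K_2e^(4t)(2,-1).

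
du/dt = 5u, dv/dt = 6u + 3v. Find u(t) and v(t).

u(t) = c_2e^(5t), v(t) = c_1e^(3t) + 3c_2e^(5t)

Coefficient matrix A = [[5, 0], [6, 3]].
Characteristic polynomial det(A - λI) = λ^2 - 8λ + 15 = 0.
Eigenvalues λ = 3, 5.
For λ=3: (A-λI) row 1 is [2, 0], so an eigenvector is (0, 1).
For λ=5: (A-λI) row 2 is [6, -2], so an eigenvector is (1, 3).
General solution: c_1e^(3t)(0,1) + c_2e^(5t)(1,3).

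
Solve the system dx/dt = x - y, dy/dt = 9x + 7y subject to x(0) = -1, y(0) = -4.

Coefficient matrix A = [[1, -1], [9, 7]].
Characteristic polynomial det(A - λI) = λ^2 - 8λ + 16 = 0.
Single eigenvalue λ = 4 with algebraic multiplicity 2.
Eigenvector v = (-1,3); generalized eigenvector w with (A-λI)w=v is (1,-2).
General solution: e^(4t)[K_1·v + K_2·(t·v + w)].
Applying x(0)=-1, y(0)=-4 gives K_1=-6, K_2=-7.

x(t) = 7te^(4t) - e^(4t), y(t) = -21te^(4t) - 4e^(4t)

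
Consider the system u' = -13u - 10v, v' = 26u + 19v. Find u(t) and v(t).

u(t) = -K_1e^(3t)sin(2t) + 2K_1e^(3t)cos(2t) + 2K_2e^(3t)sin(2t) + K_2e^(3t)cos(2t), v(t) = 2K_1e^(3t)sin(2t) - 3K_1e^(3t)cos(2t) - 3K_2e^(3t)sin(2t) - 2K_2e^(3t)cos(2t)

Coefficient matrix A = [[-13, -10], [26, 19]].
Characteristic polynomial det(A - λI) = λ^2 - 6λ + 13 = 0.
Eigenvalues λ = 3 ± 2i (complex conjugate pair).
For λ=3+2i: an eigenvector is (2,-3) - i(-1,2) = (2 + i, -3 - 2i).
A real fundamental pair from Re and Im of e^((3+2i)t)v: X_1 = e^(3t)(cos(2t)·(2,-3) + sin(2t)·(-1,2)), X_2 = e^(3t)(sin(2t)·(2,-3) - cos(2t)·(-1,2)).
General solution: K_1X_1 + K_2X_2.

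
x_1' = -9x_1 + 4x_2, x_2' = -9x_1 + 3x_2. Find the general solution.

x_1(t) = 2K_1e^(-3t) + 2K_2te^(-3t) + K_2e^(-3t), x_2(t) = 3K_1e^(-3t) + 3K_2te^(-3t) + 2K_2e^(-3t)

Coefficient matrix A = [[-9, 4], [-9, 3]].
Characteristic polynomial det(A - λI) = λ^2 + 6λ + 9 = 0.
Single eigenvalue λ = -3 with algebraic multiplicity 2.
Eigenvector v = (2,3); generalized eigenvector w with (A-λI)w=v is (1,2).
General solution: e^(-3t)[K_1·v + K_2·(t·v + w)].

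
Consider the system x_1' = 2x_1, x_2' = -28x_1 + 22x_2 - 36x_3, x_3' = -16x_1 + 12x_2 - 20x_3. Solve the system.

Coefficient matrix A = [[2, 0, 0], [-28, 22, -36], [-16, 12, -20]].
det(A - λI) = 0 gives eigenvalues λ = -2, 2, 4.
For λ=-2: eigenvector (0,-3,-2).
For λ=2: eigenvector (1,5,2).
For λ=4: eigenvector (0,2,1).
General solution: K_1e^(-2t)(0,-3,-2) + K_2e^(2t)(1,5,2) + K_3e^(4t)(0,2,1).

x_1(t) = K_2e^(2t), x_2(t) = -3K_1e^(-2t) + 5K_2e^(2t) + 2K_3e^(4t), x_3(t) = -2K_1e^(-2t) + 2K_2e^(2t) + K_3e^(4t)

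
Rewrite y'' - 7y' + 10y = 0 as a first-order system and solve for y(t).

y(t) = c_1e^(5t) + c_2e^(2t)

Let x_1 = y, x_2 = y'. Then x_1' = x_2 and x_2' = -10x_1 + 7x_2.
A = [[0,1],[-10,7]]; det(A-λI) = λ^2 - 7λ + 10.
Eigenvalues λ = 5, 2 with eigenvectors (1,5), (1,2).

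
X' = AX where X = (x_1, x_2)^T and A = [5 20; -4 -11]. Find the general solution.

x_1(t) = K_1e^(-3t)sin(4t) - 2K_1e^(-3t)cos(4t) - 2K_2e^(-3t)sin(4t) - K_2e^(-3t)cos(4t), x_2(t) = K_1e^(-3t)cos(4t) + K_2e^(-3t)sin(4t)

Coefficient matrix A = [[5, 20], [-4, -11]].
Characteristic polynomial det(A - λI) = λ^2 + 6λ + 25 = 0.
Eigenvalues λ = -3 ± 4i (complex conjugate pair).
For λ=-3+4i: an eigenvector is (-2,1) - i(1,0) = (-2 - i, 1).
A real fundamental pair from Re and Im of e^((-3+4i)t)v: X_1 = e^(-3t)(cos(4t)·(-2,1) + sin(4t)·(1,0)), X_2 = e^(-3t)(sin(4t)·(-2,1) - cos(4t)·(1,0)).
General solution: K_1X_1 + K_2X_2.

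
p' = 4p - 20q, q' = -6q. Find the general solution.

Coefficient matrix A = [[4, -20], [0, -6]].
Characteristic polynomial det(A - λI) = λ^2 + 2λ - 24 = 0.
Eigenvalues λ = -6, 4.
For λ=-6: (A-λI) row 1 is [10, -20], so an eigenvector is (2, 1).
For λ=4: (A-λI) row 1 is [0, -20], so an eigenvector is (-1, 0).
General solution: K_1e^(-6t)(2,1) + K_2e^(4t)(-1,0).

p(t) = 2K_1e^(-6t) - K_2e^(4t), q(t) = K_1e^(-6t)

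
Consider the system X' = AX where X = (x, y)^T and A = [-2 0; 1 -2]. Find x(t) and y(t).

Coefficient matrix A = [[-2, 0], [1, -2]].
Characteristic polynomial det(A - λI) = λ^2 + 4λ + 4 = 0.
Single eigenvalue λ = -2 with algebraic multiplicity 2.
Eigenvector v = (0,-1); generalized eigenvector w with (A-λI)w=v is (-1,1).
General solution: e^(-2t)[c_1·v + c_2·(t·v + w)].

x(t) = -c_2e^(-2t), y(t) = -c_1e^(-2t) - c_2te^(-2t) + c_2e^(-2t)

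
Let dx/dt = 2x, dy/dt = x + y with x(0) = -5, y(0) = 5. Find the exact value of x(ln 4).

-80

A = [[2,0],[1,1]]; eigenvalues λ = 1, 2.
Eigenvectors: (0,-1) for λ=1, (1,1) for λ=2.
From the initial condition, c_1 = -10, c_2 = -5.
x(ln 4) = (-10)(4^1)(0) + (-5)(4^2)(1) = -80.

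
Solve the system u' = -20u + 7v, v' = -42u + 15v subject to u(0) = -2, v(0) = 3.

u(t) = 7e^(t) - 9e^(-6t), v(t) = 21e^(t) - 18e^(-6t)

Coefficient matrix A = [[-20, 7], [-42, 15]].
Characteristic polynomial det(A - λI) = λ^2 + 5λ - 6 = 0.
Eigenvalues λ = 1, -6.
For λ=1: (A-λI) row 1 is [-21, 7], so an eigenvector is (-1, -3).
For λ=-6: (A-λI) row 1 is [-14, 7], so an eigenvector is (1, 2).
General solution: C_1e^(t)(-1,-3) + C_2e^(-6t)(1,2).
Applying u(0)=-2, v(0)=3 gives C_1=-7, C_2=-9.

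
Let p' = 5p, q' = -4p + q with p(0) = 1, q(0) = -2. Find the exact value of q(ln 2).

A = [[5,0],[-4,1]]; eigenvalues λ = 5, 1.
Eigenvectors: (-1,1) for λ=5, (0,1) for λ=1.
From the initial condition, c_1 = -1, c_2 = -1.
q(ln 2) = (-1)(2^5)(1) + (-1)(2^1)(1) = -34.

-34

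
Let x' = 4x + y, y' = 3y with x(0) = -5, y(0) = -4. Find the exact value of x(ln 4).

-2048

A = [[4,1],[0,3]]; eigenvalues λ = 4, 3.
Eigenvectors: (1,0) for λ=4, (1,-1) for λ=3.
From the initial condition, c_1 = -9, c_2 = 4.
x(ln 4) = (-9)(4^4)(1) + (4)(4^3)(1) = -2048.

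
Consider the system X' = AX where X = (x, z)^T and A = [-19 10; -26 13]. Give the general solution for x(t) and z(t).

Coefficient matrix A = [[-19, 10], [-26, 13]].
Characteristic polynomial det(A - λI) = λ^2 + 6λ + 13 = 0.
Eigenvalues λ = -3 ± 2i (complex conjugate pair).
For λ=-3+2i: an eigenvector is (-1,-2) - i(-2,-3) = (-1 + 2i, -2 + 3i).
A real fundamental pair from Re and Im of e^((-3+2i)t)v: X_1 = e^(-3t)(cos(2t)·(-1,-2) + sin(2t)·(-2,-3)), X_2 = e^(-3t)(sin(2t)·(-1,-2) - cos(2t)·(-2,-3)).
General solution: c_1X_1 + c_2X_2.

x(t) = -2c_1e^(-3t)sin(2t) - c_1e^(-3t)cos(2t) - c_2e^(-3t)sin(2t) + 2c_2e^(-3t)cos(2t), z(t) = -3c_1e^(-3t)sin(2t) - 2c_1e^(-3t)cos(2t) - 2c_2e^(-3t)sin(2t) + 3c_2e^(-3t)cos(2t)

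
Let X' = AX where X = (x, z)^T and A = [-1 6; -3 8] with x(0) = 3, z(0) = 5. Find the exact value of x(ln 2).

208

A = [[-1,6],[-3,8]]; eigenvalues λ = 2, 5.
Eigenvectors: (2,1) for λ=2, (-1,-1) for λ=5.
From the initial condition, c_1 = -2, c_2 = -7.
x(ln 2) = (-2)(2^2)(2) + (-7)(2^5)(-1) = 208.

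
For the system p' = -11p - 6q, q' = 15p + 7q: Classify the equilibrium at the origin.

A = [[-11,-6],[15,7]]; det(A-λI) = λ^2 + 4λ + 13.
λ = -2 ± 3i: negative real part.

stable spiral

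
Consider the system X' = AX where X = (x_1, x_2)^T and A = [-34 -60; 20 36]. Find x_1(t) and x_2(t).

x_1(t) = 3c_1e^(6t) - 2c_2e^(-4t), x_2(t) = -2c_1e^(6t) + c_2e^(-4t)

Coefficient matrix A = [[-34, -60], [20, 36]].
Characteristic polynomial det(A - λI) = λ^2 - 2λ - 24 = 0.
Eigenvalues λ = 6, -4.
For λ=6: (A-λI) row 1 is [-40, -60], so an eigenvector is (3, -2).
For λ=-4: (A-λI) row 1 is [-30, -60], so an eigenvector is (-2, 1).
General solution: c_1e^(6t)(3,-2) + c_2e^(-4t)(-2,1).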